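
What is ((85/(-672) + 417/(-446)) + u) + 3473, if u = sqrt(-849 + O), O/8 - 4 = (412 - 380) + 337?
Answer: 520290821/149856 + sqrt(2135) ≈ 3518.1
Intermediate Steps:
O = 2984 (O = 32 + 8*((412 - 380) + 337) = 32 + 8*(32 + 337) = 32 + 8*369 = 32 + 2952 = 2984)
u = sqrt(2135) (u = sqrt(-849 + 2984) = sqrt(2135) ≈ 46.206)
((85/(-672) + 417/(-446)) + u) + 3473 = ((85/(-672) + 417/(-446)) + sqrt(2135)) + 3473 = ((85*(-1/672) + 417*(-1/446)) + sqrt(2135)) + 3473 = ((-85/672 - 417/446) + sqrt(2135)) + 3473 = (-159067/149856 + sqrt(2135)) + 3473 = 520290821/149856 + sqrt(2135)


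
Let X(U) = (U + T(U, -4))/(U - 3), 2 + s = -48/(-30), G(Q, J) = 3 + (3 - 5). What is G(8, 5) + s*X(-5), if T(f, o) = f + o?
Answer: 3/10 ≈ 0.30000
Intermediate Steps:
G(Q, J) = 1 (G(Q, J) = 3 - 2 = 1)
s = -⅖ (s = -2 - 48/(-30) = -2 - 48*(-1/30) = -2 + 8/5 = -⅖ ≈ -0.40000)
X(U) = (-4 + 2*U)/(-3 + U) (X(U) = (U + (U - 4))/(U - 3) = (U + (-4 + U))/(-3 + U) = (-4 + 2*U)/(-3 + U))
G(8, 5) + s*X(-5) = 1 - 4*(-2 - 5)/(5*(-3 - 5)) = 1 - 4*(-7)/(5*(-8)) = 1 - 4*(-1)*(-7)/(5*8) = 1 - ⅖*7/4 = 1 - 7/10 = 3/10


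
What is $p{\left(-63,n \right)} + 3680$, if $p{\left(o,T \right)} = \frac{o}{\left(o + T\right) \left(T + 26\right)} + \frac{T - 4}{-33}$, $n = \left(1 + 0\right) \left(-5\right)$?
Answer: $\frac{2752877}{748} \approx 3680.3$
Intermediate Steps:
$n = -5$ ($n = 1 \left(-5\right) = -5$)
$p{\left(o,T \right)} = \frac{4}{33} - \frac{T}{33} + \frac{o}{\left(26 + T\right) \left(T + o\right)}$ ($p{\left(o,T \right)} = \frac{o}{\left(T + o\right) \left(26 + T\right)} + \left(-4 + T\right) \left(- \frac{1}{33}\right) = \frac{o}{\left(26 + T\right) \left(T + o\right)} - \left(- \frac{4}{33} + \frac{T}{33}\right) = \frac{4}{33} - \frac{T}{33} + \frac{o}{\left(26 + T\right) \left(T + o\right)}$)
$p{\left(-63,n \right)} + 3680 = \frac{- \left(-5\right)^{3} - 22 \left(-5\right)^{2} + 104 \left(-5\right) + 137 \left(-63\right) - - 63 \left(-5\right)^{2} - \left(-110\right) \left(-63\right)}{33 \left(\left(-5\right)^{2} + 26 \left(-5\right) + 26 \left(-63\right) - -315\right)} + 3680 = \frac{\left(-1\right) \left(-125\right) - 550 - 520 - 8631 - \left(-63\right) 25 - 6930}{33 \left(25 - 130 - 1638 + 315\right)} + 3680 = \frac{125 - 550 - 520 - 8631 + 1575 - 6930}{33 \left(-1428\right)} + 3680 = \frac{1}{33} \left(- \frac{1}{1428}\right) \left(-14931\right) + 3680 = \frac{237}{748} + 3680 = \frac{2752877}{748}$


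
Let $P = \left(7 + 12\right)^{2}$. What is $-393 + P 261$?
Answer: $93828$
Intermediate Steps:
$P = 361$ ($P = 19^{2} = 361$)
$-393 + P 261 = -393 + 361 \cdot 261 = -393 + 94221 = 93828$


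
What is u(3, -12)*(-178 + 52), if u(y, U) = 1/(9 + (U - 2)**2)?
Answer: -126/205 ≈ -0.61463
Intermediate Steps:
u(y, U) = 1/(9 + (-2 + U)**2)
u(3, -12)*(-178 + 52) = (-178 + 52)/(9 + (-2 - 12)**2) = -126/(9 + (-14)**2) = -126/(9 + 196) = -126/205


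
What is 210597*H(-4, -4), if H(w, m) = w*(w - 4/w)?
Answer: 2527164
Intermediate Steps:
210597*H(-4, -4) = 210597*(-4 + (-4)²) = 210597*(-4 + 16) = 210597*12 = 2527164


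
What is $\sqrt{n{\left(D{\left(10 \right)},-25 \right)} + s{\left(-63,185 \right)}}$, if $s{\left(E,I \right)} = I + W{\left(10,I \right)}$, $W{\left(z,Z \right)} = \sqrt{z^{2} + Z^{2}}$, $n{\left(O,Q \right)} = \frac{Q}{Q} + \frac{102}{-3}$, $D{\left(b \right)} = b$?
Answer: $\sqrt{152 + 5 \sqrt{1373}} \approx 18.365$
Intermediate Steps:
$n{\left(O,Q \right)} = -33$ ($n{\left(O,Q \right)} = 1 + 102 \left(- \frac{1}{3}\right) = 1 - 34 = -33$)
$W{\left(z,Z \right)} = \sqrt{Z^{2} + z^{2}}$
$s{\left(E,I \right)} = I + \sqrt{100 + I^{2}}$ ($s{\left(E,I \right)} = I + \sqrt{I^{2} + 10^{2}} = I + \sqrt{I^{2} + 100} = I + \sqrt{100 + I^{2}}$)
$\sqrt{n{\left(D{\left(10 \right)},-25 \right)} + s{\left(-63,185 \right)}} = \sqrt{-33 + \left(185 + \sqrt{100 + 185^{2}}\right)} = \sqrt{-33 + \left(185 + \sqrt{100 + 34225}\right)} = \sqrt{-33 + \left(185 + \sqrt{34325}\right)} = \sqrt{-33 + \left(185 + 5 \sqrt{1373}\right)} = \sqrt{152 + 5 \sqrt{1373}}$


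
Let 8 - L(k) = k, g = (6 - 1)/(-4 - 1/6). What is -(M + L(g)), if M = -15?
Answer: 29/5 ≈ 5.8000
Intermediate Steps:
g = -6/5 (g = 5/(-4 - 1*1/6) = 5/(-4 - 1/6) = 5/(-25/6) = 5*(-6/25) = -6/5 ≈ -1.2000)
L(k) = 8 - k
-(M + L(g)) = -(-15 + (8 - 1*(-6/5))) = -(-15 + (8 + 6/5)) = -(-15 + 46/5) = -1*(-29/5) = 29/5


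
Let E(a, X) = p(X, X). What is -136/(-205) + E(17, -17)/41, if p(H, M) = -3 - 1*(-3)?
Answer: 136/205 ≈ 0.66341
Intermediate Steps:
p(H, M) = 0 (p(H, M) = -3 + 3 = 0)
E(a, X) = 0
-136/(-205) + E(17, -17)/41 = -136/(-205) + 0/41 = -136*(-1/205) + 0*(1/41) = 136/205 + 0 = 136/205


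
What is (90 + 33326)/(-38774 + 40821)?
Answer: 33416/2047 ≈ 16.324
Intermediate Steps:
(90 + 33326)/(-38774 + 40821) = 33416/2047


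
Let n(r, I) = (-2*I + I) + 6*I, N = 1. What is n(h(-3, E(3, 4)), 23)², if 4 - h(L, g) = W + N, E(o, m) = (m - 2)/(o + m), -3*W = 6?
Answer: 13225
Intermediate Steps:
W = -2 (W = -⅓*6 = -2)
E(o, m) = (-2 + m)/(m + o)
h(L, g) = 5 (h(L, g) = 4 - (-2 + 1) = 4 - 1*(-1) = 4 + 1 = 5)
n(r, I) = 5*I (n(r, I) = -I + 6*I = 5*I)
n(h(-3, E(3, 4)), 23)² = (5*23)² = 115² = 13225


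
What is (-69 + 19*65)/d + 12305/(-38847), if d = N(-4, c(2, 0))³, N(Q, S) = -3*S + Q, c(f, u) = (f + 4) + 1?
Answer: -10328749/26390625 ≈ -0.39138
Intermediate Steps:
c(f, u) = 5 + f (c(f, u) = (4 + f) + 1 = 5 + f)
N(Q, S) = Q - 3*S
d = -15625 (d = (-4 - 3*(5 + 2))³ = (-4 - 3*7)³ = (-4 - 21)³ = (-25)³ = -15625)
(-69 + 19*65)/d + 12305/(-38847) = (-69 + 19*65)/(-15625) + 12305/(-38847) = (-69 + 1235)*(-1/15625) + 12305*(-1/38847) = 1166*(-1/15625) - 535/1689 = -1166/15625 - 535/1689 = -10328749/26390625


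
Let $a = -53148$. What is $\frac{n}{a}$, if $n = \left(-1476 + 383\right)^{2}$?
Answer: $- \frac{1194649}{53148} \approx -22.478$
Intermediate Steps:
$n = 1194649$ ($n = \left(-1093\right)^{2} = 1194649$)
$\frac{n}{a} = \frac{1194649}{-53148} = 1194649 \left(- \frac{1}{53148}\right) = - \frac{1194649}{53148}$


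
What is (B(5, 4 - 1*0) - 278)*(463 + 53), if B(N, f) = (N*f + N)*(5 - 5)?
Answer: -143448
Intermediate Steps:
B(N, f) = 0 (B(N, f) = (N + N*f)*0 = 0)
(B(5, 4 - 1*0) - 278)*(463 + 53) = (0 - 278)*(463 + 53) = -278*516 = -143448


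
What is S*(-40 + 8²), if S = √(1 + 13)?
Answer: 24*√14 ≈ 89.800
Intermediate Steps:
S = √14 ≈ 3.7417
S*(-40 + 8²) = √14*(-40 + 8²) = √14*(-40 + 64) = √14*24 = 24*√14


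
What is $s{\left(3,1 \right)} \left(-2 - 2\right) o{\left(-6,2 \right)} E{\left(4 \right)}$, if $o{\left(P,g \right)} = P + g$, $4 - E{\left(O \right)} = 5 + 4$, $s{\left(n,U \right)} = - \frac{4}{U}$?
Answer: $320$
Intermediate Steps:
$E{\left(O \right)} = -5$ ($E{\left(O \right)} = 4 - \left(5 + 4\right) = 4 - 9 = -5$)
$s{\left(3,1 \right)} \left(-2 - 2\right) o{\left(-6,2 \right)} E{\left(4 \right)} = - \frac{4}{1} \left(-2 - 2\right) \left(-6 + 2\right) \left(-5\right) = \left(-4\right) 1 \left(-4\right) \left(-4\right) \left(-5\right) = \left(-4\right) \left(-4\right) \left(-4\right) \left(-5\right) = 16 \left(-4\right) \left(-5\right) = \left(-64\right) \left(-5\right) = 320$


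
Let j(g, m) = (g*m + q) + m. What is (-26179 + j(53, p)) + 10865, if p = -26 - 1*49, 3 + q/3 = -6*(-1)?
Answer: -19355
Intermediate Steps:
q = 9 (q = -9 + 3*(-6*(-1)) = -9 + 3*6 = -9 + 18 = 9)
p = -75 (p = -26 - 49 = -75)
j(g, m) = 9 + m + g*m (j(g, m) = (g*m + 9) + m = (9 + g*m) + m = 9 + m + g*m)
(-26179 + j(53, p)) + 10865 = (-26179 + (9 - 75 + 53*(-75))) + 10865 = (-26179 + (9 - 75 - 3975)) + 10865 = (-26179 - 4041) + 10865 = -30220 + 10865 = -19355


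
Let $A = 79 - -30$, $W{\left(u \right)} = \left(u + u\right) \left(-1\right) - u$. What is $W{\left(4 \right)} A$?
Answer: $-1308$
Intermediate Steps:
$W{\left(u \right)} = - 3 u$ ($W{\left(u \right)} = 2 u \left(-1\right) - u = - 2 u - u = - 3 u$)
$A = 109$ ($A = 79 + 30 = 109$)
$W{\left(4 \right)} A = \left(-3\right) 4 \cdot 109 = \left(-12\right) 109 = -1308$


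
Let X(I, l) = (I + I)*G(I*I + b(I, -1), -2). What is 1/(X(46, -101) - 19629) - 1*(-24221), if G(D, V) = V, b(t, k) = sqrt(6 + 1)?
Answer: 479890672/19813 ≈ 24221.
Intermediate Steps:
b(t, k) = sqrt(7)
X(I, l) = -4*I (X(I, l) = (I + I)*(-2) = (2*I)*(-2) = -4*I)
1/(X(46, -101) - 19629) - 1*(-24221) = 1/(-4*46 - 19629) - 1*(-24221) = 1/(-184 - 19629) + 24221 = 1/(-19813) + 24221 = -1/19813 + 24221 = 479890672/19813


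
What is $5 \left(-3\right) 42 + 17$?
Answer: $-613$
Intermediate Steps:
$5 \left(-3\right) 42 + 17 = \left(-15\right) 42 + 17 = -630 + 17 = -613$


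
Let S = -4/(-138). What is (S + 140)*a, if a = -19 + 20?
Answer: 9662/69 ≈ 140.03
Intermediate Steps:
S = 2/69 (S = -4*(-1/138) = 2/69 ≈ 0.028986)
a = 1
(S + 140)*a = (2/69 + 140)*1 = (9662/69)*1 = 9662/69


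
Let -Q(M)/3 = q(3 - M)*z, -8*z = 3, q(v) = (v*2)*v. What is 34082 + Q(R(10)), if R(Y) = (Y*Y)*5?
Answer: 2359409/4 ≈ 5.8985e+5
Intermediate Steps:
q(v) = 2*v**2 (q(v) = (2*v)*v = 2*v**2)
R(Y) = 5*Y**2 (R(Y) = Y**2*5 = 5*Y**2)
z = -3/8 (z = -1/8*3 = -3/8 ≈ -0.37500)
Q(M) = 9*(3 - M)**2/4 (Q(M) = -3*2*(3 - M)**2*(-3)/8 = -(-9)*(3 - M)**2/4 = 9*(3 - M)**2/4)
34082 + Q(R(10)) = 34082 + 9*(-3 + 5*10**2)**2/4 = 34082 + 9*(-3 + 5*100)**2/4 = 34082 + 9*(-3 + 500)**2/4 = 34082 + (9/4)*497**2 = 34082 + (9/4)*247009 = 34082 + 2223081/4 = 2359409/4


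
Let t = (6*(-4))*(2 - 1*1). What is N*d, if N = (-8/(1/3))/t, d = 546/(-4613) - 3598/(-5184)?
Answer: 983365/1708128 ≈ 0.57570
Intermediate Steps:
d = 983365/1708128 (d = 546*(-1/4613) - 3598*(-1/5184) = -78/659 + 1799/2592 = 983365/1708128 ≈ 0.57570)
t = -24 (t = -24*(2 - 1) = -24*1 = -24)
N = 1 (N = -8/(1/3)/(-24) = -8/⅓*(-1/24) = -8*3*(-1/24) = -24*(-1/24) = 1)
N*d = 1*(983365/1708128) = 983365/1708128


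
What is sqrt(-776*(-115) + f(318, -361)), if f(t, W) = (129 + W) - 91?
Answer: sqrt(88917) ≈ 298.19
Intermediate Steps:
f(t, W) = 38 + W
sqrt(-776*(-115) + f(318, -361)) = sqrt(-776*(-115) + (38 - 361)) = sqrt(89240 - 323) = sqrt(88917)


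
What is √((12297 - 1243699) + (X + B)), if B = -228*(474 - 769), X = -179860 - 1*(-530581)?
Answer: I*√813421 ≈ 901.9*I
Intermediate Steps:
X = 350721 (X = -179860 + 530581 = 350721)
B = 67260 (B = -228*(-295) = 67260)
√((12297 - 1243699) + (X + B)) = √((12297 - 1243699) + (350721 + 67260)) = √(-1231402 + 417981) = √(-813421) = I*√813421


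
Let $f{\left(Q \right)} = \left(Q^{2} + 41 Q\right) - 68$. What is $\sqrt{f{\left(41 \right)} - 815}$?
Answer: $\sqrt{2479} \approx 49.79$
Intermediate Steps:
$f{\left(Q \right)} = -68 + Q^{2} + 41 Q$
$\sqrt{f{\left(41 \right)} - 815} = \sqrt{\left(-68 + 41^{2} + 41 \cdot 41\right) - 815} = \sqrt{\left(-68 + 1681 + 1681\right) - 815} = \sqrt{3294 - 815} = \sqrt{2479}$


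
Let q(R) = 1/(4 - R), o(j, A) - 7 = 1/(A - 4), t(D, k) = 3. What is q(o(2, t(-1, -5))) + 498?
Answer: 995/2 ≈ 497.50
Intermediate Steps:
o(j, A) = 7 + 1/(-4 + A) (o(j, A) = 7 + 1/(A - 4) = 7 + 1/(-4 + A))
q(o(2, t(-1, -5))) + 498 = -1/(-4 + (-27 + 7*3)/(-4 + 3)) + 498 = -1/(-4 + (-27 + 21)/(-1)) + 498 = -1/(-4 - 1*(-6)) + 498 = -1/(-4 + 6) + 498 = -1/2 + 498 = -1*½ + 498 = -½ + 498 = 995/2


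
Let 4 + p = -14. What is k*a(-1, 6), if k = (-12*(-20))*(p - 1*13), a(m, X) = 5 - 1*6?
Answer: 7440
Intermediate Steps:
p = -18 (p = -4 - 14 = -18)
a(m, X) = -1 (a(m, X) = 5 - 6 = -1)
k = -7440 (k = (-12*(-20))*(-18 - 1*13) = 240*(-18 - 13) = 240*(-31) = -7440)
k*a(-1, 6) = -7440*(-1) = 7440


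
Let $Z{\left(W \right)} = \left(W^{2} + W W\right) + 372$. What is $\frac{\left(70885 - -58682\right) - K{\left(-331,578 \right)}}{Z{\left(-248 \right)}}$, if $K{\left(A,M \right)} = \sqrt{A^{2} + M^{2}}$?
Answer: $\frac{129567}{123380} - \frac{\sqrt{443645}}{123380} \approx 1.0447$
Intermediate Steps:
$Z{\left(W \right)} = 372 + 2 W^{2}$ ($Z{\left(W \right)} = \left(W^{2} + W^{2}\right) + 372 = 2 W^{2} + 372 = 372 + 2 W^{2}$)
$\frac{\left(70885 - -58682\right) - K{\left(-331,578 \right)}}{Z{\left(-248 \right)}} = \frac{\left(70885 - -58682\right) - \sqrt{\left(-331\right)^{2} + 578^{2}}}{372 + 2 \left(-248\right)^{2}} = \frac{\left(70885 + 58682\right) - \sqrt{109561 + 334084}}{372 + 2 \cdot 61504} = \frac{129567 - \sqrt{443645}}{372 + 123008} = \frac{129567 - \sqrt{443645}}{123380} = \left(129567 - \sqrt{443645}\right) \frac{1}{123380} = \frac{129567}{123380} - \frac{\sqrt{443645}}{123380}$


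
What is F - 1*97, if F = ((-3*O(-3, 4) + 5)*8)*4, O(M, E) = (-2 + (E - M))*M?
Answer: 1503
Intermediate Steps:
O(M, E) = M*(-2 + E - M) (O(M, E) = (-2 + E - M)*M = M*(-2 + E - M))
F = 1600 (F = ((-(-9)*(-2 + 4 - 1*(-3)) + 5)*8)*4 = ((-(-9)*(-2 + 4 + 3) + 5)*8)*4 = ((-(-9)*5 + 5)*8)*4 = ((-3*(-15) + 5)*8)*4 = ((45 + 5)*8)*4 = (50*8)*4 = 400*4 = 1600)
F - 1*97 = 1600 - 1*97 = 1600 - 97 = 1503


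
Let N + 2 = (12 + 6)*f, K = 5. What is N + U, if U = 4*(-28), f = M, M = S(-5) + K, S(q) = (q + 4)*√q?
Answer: -24 - 18*I*√5 ≈ -24.0 - 40.249*I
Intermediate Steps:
S(q) = √q*(4 + q) (S(q) = (4 + q)*√q = √q*(4 + q))
M = 5 - I*√5 (M = √(-5)*(4 - 5) + 5 = (I*√5)*(-1) + 5 = -I*√5 + 5 = 5 - I*√5 ≈ 5.0 - 2.2361*I)
f = 5 - I*√5 ≈ 5.0 - 2.2361*I
N = 88 - 18*I*√5 (N = -2 + (12 + 6)*(5 - I*√5) = -2 + 18*(5 - I*√5) = -2 + (90 - 18*I*√5) = 88 - 18*I*√5 ≈ 88.0 - 40.249*I)
U = -112
N + U = (88 - 18*I*√5) - 112 = -24 - 18*I*√5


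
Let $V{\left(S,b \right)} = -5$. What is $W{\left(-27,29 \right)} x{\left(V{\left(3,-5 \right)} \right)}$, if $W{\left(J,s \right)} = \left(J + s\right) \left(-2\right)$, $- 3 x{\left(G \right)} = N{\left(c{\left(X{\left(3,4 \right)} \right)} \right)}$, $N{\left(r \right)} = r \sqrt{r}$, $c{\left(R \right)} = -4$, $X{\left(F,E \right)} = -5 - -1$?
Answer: $- \frac{32 i}{3} \approx - 10.667 i$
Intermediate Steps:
$X{\left(F,E \right)} = -4$ ($X{\left(F,E \right)} = -5 + 1 = -4$)
$N{\left(r \right)} = r^{\frac{3}{2}}$
$x{\left(G \right)} = \frac{8 i}{3}$ ($x{\left(G \right)} = - \frac{\left(-4\right)^{\frac{3}{2}}}{3} = - \frac{\left(-8\right) i}{3} = \frac{8 i}{3}$)
$W{\left(J,s \right)} = - 2 J - 2 s$
$W{\left(-27,29 \right)} x{\left(V{\left(3,-5 \right)} \right)} = \left(\left(-2\right) \left(-27\right) - 58\right) \frac{8 i}{3} = \left(54 - 58\right) \frac{8 i}{3} = - 4 \frac{8 i}{3} = - \frac{32 i}{3}$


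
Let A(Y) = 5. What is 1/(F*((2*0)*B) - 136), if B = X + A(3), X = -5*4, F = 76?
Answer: -1/136 ≈ -0.0073529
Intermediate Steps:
X = -20
B = -15 (B = -20 + 5 = -15)
1/(F*((2*0)*B) - 136) = 1/(76*((2*0)*(-15)) - 136) = 1/(76*(0*(-15)) - 136) = 1/(76*0 - 136) = 1/(0 - 136) = 1/(-136) = -1/136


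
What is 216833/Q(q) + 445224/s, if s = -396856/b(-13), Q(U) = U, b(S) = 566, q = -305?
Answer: -20363812021/15130135 ≈ -1345.9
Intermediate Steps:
s = -198428/283 (s = -396856/566 = -396856*1/566 = -198428/283 ≈ -701.16)
216833/Q(q) + 445224/s = 216833/(-305) + 445224/(-198428/283) = 216833*(-1/305) + 445224*(-283/198428) = -216833/305 - 31499598/49607 = -20363812021/15130135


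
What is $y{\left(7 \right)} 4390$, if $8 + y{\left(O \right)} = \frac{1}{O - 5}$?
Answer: $-32925$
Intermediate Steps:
$y{\left(O \right)} = -8 + \frac{1}{-5 + O}$ ($y{\left(O \right)} = -8 + \frac{1}{O - 5} = -8 + \frac{1}{-5 + O}$)
$y{\left(7 \right)} 4390 = \frac{41 - 56}{-5 + 7} \cdot 4390 = \frac{41 - 56}{2} \cdot 4390 = \frac{1}{2} \left(-15\right) 4390 = \left(- \frac{15}{2}\right) 4390 = -32925$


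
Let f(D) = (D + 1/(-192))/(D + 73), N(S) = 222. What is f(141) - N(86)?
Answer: -84995/384 ≈ -221.34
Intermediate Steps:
f(D) = (-1/192 + D)/(73 + D) (f(D) = (D - 1/192)/(73 + D) = (-1/192 + D)/(73 + D))
f(141) - N(86) = (-1/192 + 141)/(73 + 141) - 1*222 = (27071/192)/214 - 222 = (1/214)*(27071/192) - 222 = 253/384 - 222 = -84995/384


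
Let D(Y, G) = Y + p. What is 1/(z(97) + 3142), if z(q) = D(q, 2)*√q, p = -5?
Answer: 1571/4525578 - 23*√97/2262789 ≈ 0.00024703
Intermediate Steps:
D(Y, G) = -5 + Y (D(Y, G) = Y - 5 = -5 + Y)
z(q) = √q*(-5 + q) (z(q) = (-5 + q)*√q = √q*(-5 + q))
1/(z(97) + 3142) = 1/(√97*(-5 + 97) + 3142) = 1/(√97*92 + 3142) = 1/(92*√97 + 3142) = 1/(3142 + 92*√97)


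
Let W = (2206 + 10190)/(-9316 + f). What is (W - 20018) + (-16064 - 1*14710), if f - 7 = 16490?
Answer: -364724956/7181 ≈ -50790.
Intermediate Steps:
f = 16497 (f = 7 + 16490 = 16497)
W = 12396/7181 (W = (2206 + 10190)/(-9316 + 16497) = 12396/7181 ≈ 1.7262)
(W - 20018) + (-16064 - 1*14710) = (12396/7181 - 20018) + (-16064 - 1*14710) = -143736862/7181 + (-16064 - 14710) = -143736862/7181 - 30774 = -364724956/7181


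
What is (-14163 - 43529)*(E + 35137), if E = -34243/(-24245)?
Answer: -49149592175136/24245 ≈ -2.0272e+9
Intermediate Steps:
E = 34243/24245 (E = -34243*(-1/24245) = 34243/24245 ≈ 1.4124)
(-14163 - 43529)*(E + 35137) = (-14163 - 43529)*(34243/24245 + 35137) = -57692*851930808/24245 = -49149592175136/24245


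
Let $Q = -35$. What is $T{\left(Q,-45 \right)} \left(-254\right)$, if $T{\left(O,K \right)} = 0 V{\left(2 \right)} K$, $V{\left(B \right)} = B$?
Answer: $0$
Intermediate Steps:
$T{\left(O,K \right)} = 0$ ($T{\left(O,K \right)} = 0 \cdot 2 K = 0 K = 0$)
$T{\left(Q,-45 \right)} \left(-254\right) = 0 \left(-254\right) = 0$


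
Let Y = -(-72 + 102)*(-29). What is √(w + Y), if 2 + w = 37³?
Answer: √51521 ≈ 226.98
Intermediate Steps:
Y = 870 (Y = -30*(-29) = -1*(-870) = 870)
w = 50651 (w = -2 + 37³ = -2 + 50653 = 50651)
√(w + Y) = √(50651 + 870) = √51521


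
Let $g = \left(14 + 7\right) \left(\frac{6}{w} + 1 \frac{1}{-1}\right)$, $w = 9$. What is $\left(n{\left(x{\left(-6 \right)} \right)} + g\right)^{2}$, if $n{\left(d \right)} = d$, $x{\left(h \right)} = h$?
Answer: $169$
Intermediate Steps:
$g = -7$ ($g = \left(14 + 7\right) \left(\frac{6}{9} + 1 \frac{1}{-1}\right) = 21 \left(6 \cdot \frac{1}{9} + 1 \left(-1\right)\right) = 21 \left(\frac{2}{3} - 1\right) = 21 \left(- \frac{1}{3}\right) = -7$)
$\left(n{\left(x{\left(-6 \right)} \right)} + g\right)^{2} = \left(-6 - 7\right)^{2} = \left(-13\right)^{2} = 169$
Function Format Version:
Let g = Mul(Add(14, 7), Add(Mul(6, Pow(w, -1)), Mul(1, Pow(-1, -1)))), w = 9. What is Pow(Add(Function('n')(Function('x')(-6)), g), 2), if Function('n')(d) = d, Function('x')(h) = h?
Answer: 169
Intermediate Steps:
g = -7 (g = Mul(Add(14, 7), Add(Mul(6, Pow(9, -1)), Mul(1, Pow(-1, -1)))) = Mul(21, Add(Mul(6, Rational(1, 9)), Mul(1, -1))) = Mul(21, Add(Rational(2, 3), -1)) = Mul(21, Rational(-1, 3)) = -7)
Pow(Add(Function('n')(Function('x')(-6)), g), 2) = Pow(Add(-6, -7), 2) = Pow(-13, 2) = 169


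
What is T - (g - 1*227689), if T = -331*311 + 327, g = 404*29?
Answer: 113359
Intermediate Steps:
g = 11716
T = -102614 (T = -102941 + 327 = -102614)
T - (g - 1*227689) = -102614 - (11716 - 1*227689) = -102614 - (11716 - 227689) = -102614 - 1*(-215973) = -102614 + 215973 = 113359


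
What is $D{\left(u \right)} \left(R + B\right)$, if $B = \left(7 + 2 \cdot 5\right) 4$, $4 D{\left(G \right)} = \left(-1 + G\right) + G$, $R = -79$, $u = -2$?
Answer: $\frac{55}{4} \approx 13.75$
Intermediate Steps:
$D{\left(G \right)} = - \frac{1}{4} + \frac{G}{2}$ ($D{\left(G \right)} = \frac{\left(-1 + G\right) + G}{4} = \frac{-1 + 2 G}{4} = - \frac{1}{4} + \frac{G}{2}$)
$B = 68$ ($B = \left(7 + 10\right) 4 = 17 \cdot 4 = 68$)
$D{\left(u \right)} \left(R + B\right) = \left(- \frac{1}{4} + \frac{1}{2} \left(-2\right)\right) \left(-79 + 68\right) = \left(- \frac{1}{4} - 1\right) \left(-11\right) = \left(- \frac{5}{4}\right) \left(-11\right) = \frac{55}{4}$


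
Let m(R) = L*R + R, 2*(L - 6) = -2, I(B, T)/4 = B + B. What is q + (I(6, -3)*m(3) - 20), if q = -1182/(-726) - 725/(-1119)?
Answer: 114584924/135399 ≈ 846.28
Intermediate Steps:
I(B, T) = 8*B (I(B, T) = 4*(B + B) = 4*(2*B) = 8*B)
L = 5 (L = 6 + (½)*(-2) = 6 - 1 = 5)
q = 308168/135399 (q = -1182*(-1/726) - 725*(-1/1119) = 197/121 + 725/1119 = 308168/135399 ≈ 2.2760)
m(R) = 6*R (m(R) = 5*R + R = 6*R)
q + (I(6, -3)*m(3) - 20) = 308168/135399 + ((8*6)*(6*3) - 20) = 308168/135399 + (48*18 - 20) = 308168/135399 + (864 - 20) = 308168/135399 + 844 = 114584924/135399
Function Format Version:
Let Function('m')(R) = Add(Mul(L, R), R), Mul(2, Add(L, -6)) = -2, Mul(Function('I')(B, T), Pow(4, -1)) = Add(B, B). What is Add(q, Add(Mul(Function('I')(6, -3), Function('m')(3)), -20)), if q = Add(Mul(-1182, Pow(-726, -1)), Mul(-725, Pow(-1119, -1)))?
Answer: Rational(114584924, 135399) ≈ 846.28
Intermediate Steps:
Function('I')(B, T) = Mul(8, B) (Function('I')(B, T) = Mul(4, Add(B, B)) = Mul(4, Mul(2, B)) = Mul(8, B))
L = 5 (L = Add(6, Mul(Rational(1, 2), -2)) = Add(6, -1) = 5)
q = Rational(308168, 135399) (q = Add(Mul(-1182, Rational(-1, 726)), Mul(-725, Rational(-1, 1119))) = Add(Rational(197, 121), Rational(725, 1119)) = Rational(308168, 135399) ≈ 2.2760)
Function('m')(R) = Mul(6, R) (Function('m')(R) = Add(Mul(5, R), R) = Mul(6, R))
Add(q, Add(Mul(Function('I')(6, -3), Function('m')(3)), -20)) = Add(Rational(308168, 135399), Add(Mul(Mul(8, 6), Mul(6, 3)), -20)) = Add(Rational(308168, 135399), Add(Mul(48, 18), -20)) = Add(Rational(308168, 135399), Add(864, -20)) = Add(Rational(308168, 135399), 844) = Rational(114584924, 135399)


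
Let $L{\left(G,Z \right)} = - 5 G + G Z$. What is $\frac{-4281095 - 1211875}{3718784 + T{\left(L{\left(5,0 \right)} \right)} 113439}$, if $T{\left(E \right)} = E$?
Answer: $- \frac{5492970}{882809} \approx -6.2222$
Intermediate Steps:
$\frac{-4281095 - 1211875}{3718784 + T{\left(L{\left(5,0 \right)} \right)} 113439} = \frac{-4281095 - 1211875}{3718784 + 5 \left(-5 + 0\right) 113439} = - \frac{5492970}{3718784 + 5 \left(-5\right) 113439} = - \frac{5492970}{3718784 - 2835975} = - \frac{5492970}{882809}$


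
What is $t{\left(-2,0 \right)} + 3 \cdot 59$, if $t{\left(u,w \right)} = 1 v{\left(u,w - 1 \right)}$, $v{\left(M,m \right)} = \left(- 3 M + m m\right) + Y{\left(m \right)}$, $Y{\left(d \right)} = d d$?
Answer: $185$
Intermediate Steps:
$Y{\left(d \right)} = d^{2}$
$v{\left(M,m \right)} = - 3 M + 2 m^{2}$ ($v{\left(M,m \right)} = \left(- 3 M + m m\right) + m^{2} = \left(- 3 M + m^{2}\right) + m^{2} = \left(m^{2} - 3 M\right) + m^{2} = - 3 M + 2 m^{2}$)
$t{\left(u,w \right)} = - 3 u + 2 \left(-1 + w\right)^{2}$ ($t{\left(u,w \right)} = 1 \left(- 3 u + 2 \left(w - 1\right)^{2}\right) = 1 \left(- 3 u + 2 \left(-1 + w\right)^{2}\right) = - 3 u + 2 \left(-1 + w\right)^{2}$)
$t{\left(-2,0 \right)} + 3 \cdot 59 = \left(\left(-3\right) \left(-2\right) + 2 \left(-1 + 0\right)^{2}\right) + 3 \cdot 59 = \left(6 + 2 \left(-1\right)^{2}\right) + 177 = \left(6 + 2 \cdot 1\right) + 177 = \left(6 + 2\right) + 177 = 8 + 177 = 185$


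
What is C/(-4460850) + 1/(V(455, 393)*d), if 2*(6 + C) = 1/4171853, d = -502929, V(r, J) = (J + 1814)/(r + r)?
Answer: 68879602381607/131152046244839911620 ≈ 5.2519e-7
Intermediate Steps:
V(r, J) = (1814 + J)/(2*r) (V(r, J) = (1814 + J)/((2*r)) = (1814 + J)*(1/(2*r)) = (1814 + J)/(2*r))
C = -50062235/8343706 (C = -6 + (1/2)/4171853 = -6 + (1/2)*(1/4171853) = -6 + 1/8343706 = -50062235/8343706 ≈ -6.0000)
C/(-4460850) + 1/(V(455, 393)*d) = -50062235/8343706/(-4460850) + 1/(((1/2)*(1814 + 393)/455)*(-502929)) = -50062235/8343706*(-1/4460850) - 1/502929/((1/2)*(1/455)*2207) = 10012447/7444004182020 - 1/502929/(2207/910) = 10012447/7444004182020 + (910/2207)*(-1/502929) = 10012447/7444004182020 - 130/158566329 = 68879602381607/131152046244839911620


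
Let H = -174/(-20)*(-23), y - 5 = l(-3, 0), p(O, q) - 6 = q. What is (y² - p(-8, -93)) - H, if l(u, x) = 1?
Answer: 3231/10 ≈ 323.10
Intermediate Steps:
p(O, q) = 6 + q
y = 6 (y = 5 + 1 = 6)
H = -2001/10 (H = -174*(-1)/20*(-23) = -6*(-29/20)*(-23) = (87/10)*(-23) = -2001/10 ≈ -200.10)
(y² - p(-8, -93)) - H = (6² - (6 - 93)) - 1*(-2001/10) = (36 - 1*(-87)) + 2001/10 = (36 + 87) + 2001/10 = 123 + 2001/10 = 3231/10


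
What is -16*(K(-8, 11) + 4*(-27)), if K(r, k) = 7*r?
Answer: 2624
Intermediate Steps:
-16*(K(-8, 11) + 4*(-27)) = -16*(7*(-8) + 4*(-27)) = -16*(-56 - 108) = -16*(-164) = 2624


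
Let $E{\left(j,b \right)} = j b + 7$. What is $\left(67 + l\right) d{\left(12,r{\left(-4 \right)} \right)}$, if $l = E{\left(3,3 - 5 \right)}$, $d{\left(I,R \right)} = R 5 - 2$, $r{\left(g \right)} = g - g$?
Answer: $-136$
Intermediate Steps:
$r{\left(g \right)} = 0$
$d{\left(I,R \right)} = -2 + 5 R$ ($d{\left(I,R \right)} = 5 R - 2 = -2 + 5 R$)
$E{\left(j,b \right)} = 7 + b j$ ($E{\left(j,b \right)} = b j + 7 = 7 + b j$)
$l = 1$ ($l = 7 + \left(3 - 5\right) 3 = 7 - 6 = 1$)
$\left(67 + l\right) d{\left(12,r{\left(-4 \right)} \right)} = \left(67 + 1\right) \left(-2 + 5 \cdot 0\right) = 68 \left(-2 + 0\right) = 68 \left(-2\right) = -136$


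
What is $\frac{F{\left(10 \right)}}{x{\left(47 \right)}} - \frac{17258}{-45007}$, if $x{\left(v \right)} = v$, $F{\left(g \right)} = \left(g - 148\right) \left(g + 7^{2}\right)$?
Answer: $- \frac{365635868}{2115329} \approx -172.85$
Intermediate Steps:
$F{\left(g \right)} = \left(-148 + g\right) \left(49 + g\right)$ ($F{\left(g \right)} = \left(-148 + g\right) \left(g + 49\right) = \left(-148 + g\right) \left(49 + g\right)$)
$\frac{F{\left(10 \right)}}{x{\left(47 \right)}} - \frac{17258}{-45007} = \frac{-7252 + 10^{2} - 990}{47} - \frac{17258}{-45007} = \left(-7252 + 100 - 990\right) \frac{1}{47} - - \frac{17258}{45007} = \left(-8142\right) \frac{1}{47} + \frac{17258}{45007} = - \frac{8142}{47} + \frac{17258}{45007} = - \frac{365635868}{2115329}$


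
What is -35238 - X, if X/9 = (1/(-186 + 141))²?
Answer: -7928551/225 ≈ -35238.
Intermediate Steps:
X = 1/225 (X = 9*(1/(-186 + 141))² = 9*(1/(-45))² = 9*(-1/45)² = 9*(1/2025) = 1/225 ≈ 0.0044444)
-35238 - X = -35238 - 1*1/225 = -35238 - 1/225 = -7928551/225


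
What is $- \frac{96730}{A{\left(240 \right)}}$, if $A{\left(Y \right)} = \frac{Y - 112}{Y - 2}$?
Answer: $- \frac{5755435}{32} \approx -1.7986 \cdot 10^{5}$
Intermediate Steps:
$A{\left(Y \right)} = \frac{-112 + Y}{-2 + Y}$
$- \frac{96730}{A{\left(240 \right)}} = - \frac{96730}{\frac{1}{-2 + 240} \left(-112 + 240\right)} = - \frac{96730}{\frac{1}{238} \cdot 128} = - \frac{96730}{\frac{64}{119}} = \left(-96730\right) \frac{119}{64} = - \frac{5755435}{32}$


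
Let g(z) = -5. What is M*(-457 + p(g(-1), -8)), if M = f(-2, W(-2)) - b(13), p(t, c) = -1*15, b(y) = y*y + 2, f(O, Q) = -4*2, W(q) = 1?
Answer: 84488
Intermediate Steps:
f(O, Q) = -8
b(y) = 2 + y² (b(y) = y² + 2 = 2 + y²)
p(t, c) = -15
M = -179 (M = -8 - (2 + 13²) = -8 - (2 + 169) = -8 - 1*171 = -8 - 171 = -179)
M*(-457 + p(g(-1), -8)) = -179*(-457 - 15) = -179*(-472) = 84488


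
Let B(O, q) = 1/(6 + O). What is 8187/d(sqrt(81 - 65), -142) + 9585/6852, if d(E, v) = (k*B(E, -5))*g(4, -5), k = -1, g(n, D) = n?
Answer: -46744575/2284 ≈ -20466.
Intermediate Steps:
d(E, v) = -4/(6 + E) (d(E, v) = -1/(6 + E)*4 = -4/(6 + E))
8187/d(sqrt(81 - 65), -142) + 9585/6852 = 8187/((-4/(6 + sqrt(81 - 65)))) + 9585/6852 = 8187/((-4/(6 + sqrt(16)))) + 9585*(1/6852) = 8187/((-4/(6 + 4))) + 3195/2284 = 8187/((-4/10)) + 3195/2284 = 8187/((-4*1/10)) + 3195/2284 = 8187/(-2/5) + 3195/2284 = 8187*(-5/2) + 3195/2284 = -40935/2 + 3195/2284 = -46744575/2284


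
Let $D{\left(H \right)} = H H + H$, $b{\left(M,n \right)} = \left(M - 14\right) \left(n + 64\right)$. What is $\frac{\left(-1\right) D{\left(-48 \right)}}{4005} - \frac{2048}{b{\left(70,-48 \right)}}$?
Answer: $- \frac{26624}{9345} \approx -2.849$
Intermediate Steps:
$b{\left(M,n \right)} = \left(-14 + M\right) \left(64 + n\right)$
$D{\left(H \right)} = H + H^{2}$ ($D{\left(H \right)} = H^{2} + H = H + H^{2}$)
$\frac{\left(-1\right) D{\left(-48 \right)}}{4005} - \frac{2048}{b{\left(70,-48 \right)}} = \frac{\left(-1\right) \left(- 48 \left(1 - 48\right)\right)}{4005} - \frac{2048}{-896 - -672 + 64 \cdot 70 + 70 \left(-48\right)} = - \left(-48\right) \left(-47\right) \frac{1}{4005} - \frac{2048}{-896 + 672 + 4480 - 3360} = \left(-1\right) 2256 \cdot \frac{1}{4005} - \frac{2048}{896} = \left(-2256\right) \frac{1}{4005} - \frac{16}{7} = - \frac{752}{1335} - \frac{16}{7} = - \frac{26624}{9345}$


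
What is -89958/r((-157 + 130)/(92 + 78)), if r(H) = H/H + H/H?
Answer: -44979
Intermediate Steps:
r(H) = 2 (r(H) = 1 + 1 = 2)
-89958/r((-157 + 130)/(92 + 78)) = -89958/2 = -89958*1/2 = -44979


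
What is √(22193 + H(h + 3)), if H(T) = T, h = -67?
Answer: √22129 ≈ 148.76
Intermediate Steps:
√(22193 + H(h + 3)) = √(22193 + (-67 + 3)) = √(22193 - 64) = √22129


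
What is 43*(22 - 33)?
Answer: -473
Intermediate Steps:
43*(22 - 33) = 43*(-11) = -473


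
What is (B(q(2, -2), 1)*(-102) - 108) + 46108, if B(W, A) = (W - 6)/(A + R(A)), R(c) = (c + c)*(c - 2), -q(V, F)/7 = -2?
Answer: 46816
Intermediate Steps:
q(V, F) = 14 (q(V, F) = -7*(-2) = 14)
R(c) = 2*c*(-2 + c) (R(c) = (2*c)*(-2 + c) = 2*c*(-2 + c))
B(W, A) = (-6 + W)/(A + 2*A*(-2 + A)) (B(W, A) = (W - 6)/(A + 2*A*(-2 + A)) = (-6 + W)/(A + 2*A*(-2 + A)))
(B(q(2, -2), 1)*(-102) - 108) + 46108 = (((-6 + 14)/(1*(-3 + 2*1)))*(-102) - 108) + 46108 = ((1*8/(-3 + 2))*(-102) - 108) + 46108 = ((1*8/(-1))*(-102) - 108) + 46108 = ((1*(-1)*8)*(-102) - 108) + 46108 = (-8*(-102) - 108) + 46108 = (816 - 108) + 46108 = 708 + 46108 = 46816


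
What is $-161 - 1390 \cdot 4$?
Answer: $-5721$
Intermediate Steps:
$-161 - 1390 \cdot 4 = -161 - 5560 = -5721$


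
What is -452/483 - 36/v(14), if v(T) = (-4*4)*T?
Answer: -2995/3864 ≈ -0.77510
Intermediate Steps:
v(T) = -16*T
-452/483 - 36/v(14) = -452/483 - 36/((-16*14)) = -452*1/483 - 36/(-224) = -452/483 - 36*(-1/224) = -452/483 + 9/56 = -2995/3864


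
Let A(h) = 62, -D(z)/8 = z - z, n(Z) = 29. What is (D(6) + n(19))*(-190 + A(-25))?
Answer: -3712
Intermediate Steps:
D(z) = 0 (D(z) = -8*(z - z) = -8*0 = 0)
(D(6) + n(19))*(-190 + A(-25)) = (0 + 29)*(-190 + 62) = 29*(-128) = -3712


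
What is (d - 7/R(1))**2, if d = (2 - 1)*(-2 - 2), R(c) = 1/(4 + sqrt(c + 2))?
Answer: 1171 + 448*sqrt(3) ≈ 1947.0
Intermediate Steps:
R(c) = 1/(4 + sqrt(2 + c))
d = -4 (d = 1*(-4) = -4)
(d - 7/R(1))**2 = (-4 - (28 + 7*sqrt(2 + 1)))**2 = (-4 - (28 + 7*sqrt(3)))**2 = (-4 - 7*(4 + sqrt(3)))**2 = (-4 + (-28 - 7*sqrt(3)))**2 = (-32 - 7*sqrt(3))**2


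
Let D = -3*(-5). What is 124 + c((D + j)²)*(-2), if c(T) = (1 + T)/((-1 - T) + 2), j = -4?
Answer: 3781/30 ≈ 126.03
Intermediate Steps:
D = 15
c(T) = (1 + T)/(1 - T)
124 + c((D + j)²)*(-2) = 124 + ((-1 - (15 - 4)²)/(-1 + (15 - 4)²))*(-2) = 124 + ((-1 - 1*11²)/(-1 + 11²))*(-2) = 124 + ((-1 - 1*121)/(-1 + 121))*(-2) = 124 + ((-1 - 121)/120)*(-2) = 124 + ((1/120)*(-122))*(-2) = 124 - 61/60*(-2) = 124 + 61/30 = 3781/30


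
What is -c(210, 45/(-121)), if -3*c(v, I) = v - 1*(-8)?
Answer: 218/3 ≈ 72.667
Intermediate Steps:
c(v, I) = -8/3 - v/3 (c(v, I) = -(v - 1*(-8))/3 = -(v + 8)/3 = -(8 + v)/3 = -8/3 - v/3)
-c(210, 45/(-121)) = -(-8/3 - 1/3*210) = -(-8/3 - 70) = -1*(-218/3) = 218/3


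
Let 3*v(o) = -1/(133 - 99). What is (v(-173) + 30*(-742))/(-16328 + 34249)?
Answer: -2270521/1827942 ≈ -1.2421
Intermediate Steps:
v(o) = -1/102 (v(o) = (-1/(133 - 99))/3 = (-1/34)/3 = (-1*1/34)/3 = (⅓)*(-1/34) = -1/102)
(v(-173) + 30*(-742))/(-16328 + 34249) = (-1/102 + 30*(-742))/(-16328 + 34249) = (-1/102 - 22260)/17921 = -2270521/102*1/17921 = -2270521/1827942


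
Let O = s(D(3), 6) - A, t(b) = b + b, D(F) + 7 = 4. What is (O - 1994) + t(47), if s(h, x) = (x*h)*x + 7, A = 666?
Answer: -2667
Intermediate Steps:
D(F) = -3 (D(F) = -7 + 4 = -3)
s(h, x) = 7 + h*x² (s(h, x) = (h*x)*x + 7 = h*x² + 7 = 7 + h*x²)
t(b) = 2*b
O = -767 (O = (7 - 3*6²) - 1*666 = (7 - 3*36) - 666 = (7 - 108) - 666 = -101 - 666 = -767)
(O - 1994) + t(47) = (-767 - 1994) + 2*47 = -2761 + 94 = -2667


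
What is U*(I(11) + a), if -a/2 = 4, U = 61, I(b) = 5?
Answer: -183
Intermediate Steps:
a = -8 (a = -2*4 = -8)
U*(I(11) + a) = 61*(5 - 8) = 61*(-3) = -183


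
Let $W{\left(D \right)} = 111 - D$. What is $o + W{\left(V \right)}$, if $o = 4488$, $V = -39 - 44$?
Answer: $4682$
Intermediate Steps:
$V = -83$ ($V = -39 - 44 = -83$)
$o + W{\left(V \right)} = 4488 + \left(111 - -83\right) = 4488 + \left(111 + 83\right) = 4488 + 194 = 4682$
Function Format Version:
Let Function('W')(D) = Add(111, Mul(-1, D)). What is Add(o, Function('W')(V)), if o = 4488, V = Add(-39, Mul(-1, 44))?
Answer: 4682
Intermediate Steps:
V = -83 (V = Add(-39, -44) = -83)
Add(o, Function('W')(V)) = Add(4488, Add(111, Mul(-1, -83))) = Add(4488, Add(111, 83)) = Add(4488, 194) = 4682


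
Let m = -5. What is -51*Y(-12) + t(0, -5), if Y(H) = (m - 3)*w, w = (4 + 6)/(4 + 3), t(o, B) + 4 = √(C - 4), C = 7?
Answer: 4052/7 + √3 ≈ 580.59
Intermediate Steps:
t(o, B) = -4 + √3 (t(o, B) = -4 + √(7 - 4) = -4 + √3)
w = 10/7 ≈ 1.4286
Y(H) = -80/7 (Y(H) = (-5 - 3)*(10/7) = -8*10/7 = -80/7)
-51*Y(-12) + t(0, -5) = -51*(-80/7) + (-4 + √3) = 4080/7 + (-4 + √3) = 4052/7 + √3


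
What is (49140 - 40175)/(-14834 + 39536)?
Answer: 8965/24702 ≈ 0.36293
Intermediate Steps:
(49140 - 40175)/(-14834 + 39536) = 8965/24702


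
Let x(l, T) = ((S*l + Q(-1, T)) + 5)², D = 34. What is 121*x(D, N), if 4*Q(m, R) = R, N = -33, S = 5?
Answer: 53831569/16 ≈ 3.3645e+6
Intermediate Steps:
Q(m, R) = R/4
x(l, T) = (5 + 5*l + T/4)² (x(l, T) = ((5*l + T/4) + 5)² = (5 + 5*l + T/4)²)
121*x(D, N) = 121*((20 - 33 + 20*34)²/16) = 121*((20 - 33 + 680)²/16) = 121*((1/16)*667²) = 121*((1/16)*444889) = 121*(444889/16) = 53831569/16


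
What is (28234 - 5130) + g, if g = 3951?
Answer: 27055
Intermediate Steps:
(28234 - 5130) + g = (28234 - 5130) + 3951 = 23104 + 3951 = 27055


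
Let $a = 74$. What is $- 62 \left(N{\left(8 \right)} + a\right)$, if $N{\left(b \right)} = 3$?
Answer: $-4774$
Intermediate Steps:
$- 62 \left(N{\left(8 \right)} + a\right) = - 62 \left(3 + 74\right) = \left(-62\right) 77 = -4774$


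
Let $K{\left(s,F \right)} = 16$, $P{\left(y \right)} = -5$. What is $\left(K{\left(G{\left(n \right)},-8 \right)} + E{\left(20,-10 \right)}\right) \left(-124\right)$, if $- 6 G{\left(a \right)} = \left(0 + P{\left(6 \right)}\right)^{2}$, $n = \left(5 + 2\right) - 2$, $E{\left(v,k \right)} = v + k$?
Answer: $-3224$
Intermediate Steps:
$E{\left(v,k \right)} = k + v$
$n = 5$ ($n = 7 - 2 = 5$)
$G{\left(a \right)} = - \frac{25}{6}$ ($G{\left(a \right)} = - \frac{\left(0 - 5\right)^{2}}{6} = - \frac{\left(-5\right)^{2}}{6} = \left(- \frac{1}{6}\right) 25 = - \frac{25}{6}$)
$\left(K{\left(G{\left(n \right)},-8 \right)} + E{\left(20,-10 \right)}\right) \left(-124\right) = \left(16 + \left(-10 + 20\right)\right) \left(-124\right) = \left(16 + 10\right) \left(-124\right) = 26 \left(-124\right) = -3224$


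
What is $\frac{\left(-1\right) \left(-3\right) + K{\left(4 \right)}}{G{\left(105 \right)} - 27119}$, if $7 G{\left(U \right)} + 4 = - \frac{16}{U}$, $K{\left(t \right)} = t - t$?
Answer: $- \frac{2205}{19932901} \approx -0.00011062$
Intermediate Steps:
$K{\left(t \right)} = 0$
$G{\left(U \right)} = - \frac{4}{7} - \frac{16}{7 U}$ ($G{\left(U \right)} = - \frac{4}{7} + \frac{\left(-16\right) \frac{1}{U}}{7} = - \frac{4}{7} - \frac{16}{7 U}$)
$\frac{\left(-1\right) \left(-3\right) + K{\left(4 \right)}}{G{\left(105 \right)} - 27119} = \frac{\left(-1\right) \left(-3\right) + 0}{\frac{4 \left(-4 - 105\right)}{7 \cdot 105} - 27119} = \frac{3 + 0}{\frac{4}{7} \cdot \frac{1}{105} \left(-4 - 105\right) - 27119} = \frac{1}{\frac{4}{7} \cdot \frac{1}{105} \left(-109\right) - 27119} \cdot 3 = \frac{1}{- \frac{436}{735} - 27119} \cdot 3 = \frac{1}{- \frac{19932901}{735}} \cdot 3 = \left(- \frac{735}{19932901}\right) 3 = - \frac{2205}{19932901}$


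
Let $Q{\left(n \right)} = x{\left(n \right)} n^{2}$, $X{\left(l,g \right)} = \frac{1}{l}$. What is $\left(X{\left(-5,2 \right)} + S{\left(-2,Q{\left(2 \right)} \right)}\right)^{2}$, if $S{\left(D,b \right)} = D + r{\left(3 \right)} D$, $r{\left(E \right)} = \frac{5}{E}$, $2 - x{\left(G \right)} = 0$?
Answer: $\frac{6889}{225} \approx 30.618$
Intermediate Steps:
$x{\left(G \right)} = 2$ ($x{\left(G \right)} = 2 - 0 = 2 + 0 = 2$)
$Q{\left(n \right)} = 2 n^{2}$
$S{\left(D,b \right)} = \frac{8 D}{3}$ ($S{\left(D,b \right)} = D + \frac{5}{3} D = D + 5 \cdot \frac{1}{3} D = D + \frac{5 D}{3} = \frac{8 D}{3}$)
$\left(X{\left(-5,2 \right)} + S{\left(-2,Q{\left(2 \right)} \right)}\right)^{2} = \left(\frac{1}{-5} + \frac{8}{3} \left(-2\right)\right)^{2} = \left(- \frac{1}{5} - \frac{16}{3}\right)^{2} = \left(- \frac{83}{15}\right)^{2} = \frac{6889}{225}$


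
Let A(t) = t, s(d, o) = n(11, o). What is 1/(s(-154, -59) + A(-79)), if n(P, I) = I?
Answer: -1/138 ≈ -0.0072464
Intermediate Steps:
s(d, o) = o
1/(s(-154, -59) + A(-79)) = 1/(-59 - 79) = 1/(-138) = -1/138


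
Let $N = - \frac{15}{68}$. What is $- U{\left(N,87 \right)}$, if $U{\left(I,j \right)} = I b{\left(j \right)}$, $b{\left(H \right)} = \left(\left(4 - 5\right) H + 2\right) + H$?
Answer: $\frac{15}{34} \approx 0.44118$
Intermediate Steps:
$b{\left(H \right)} = 2$ ($b{\left(H \right)} = \left(- H + 2\right) + H = \left(2 - H\right) + H = 2$)
$N = - \frac{15}{68}$ ($N = \left(-15\right) \frac{1}{68} = - \frac{15}{68} \approx -0.22059$)
$U{\left(I,j \right)} = 2 I$ ($U{\left(I,j \right)} = I 2 = 2 I$)
$- U{\left(N,87 \right)} = - \frac{2 \left(-15\right)}{68} = \left(-1\right) \left(- \frac{15}{34}\right) = \frac{15}{34}$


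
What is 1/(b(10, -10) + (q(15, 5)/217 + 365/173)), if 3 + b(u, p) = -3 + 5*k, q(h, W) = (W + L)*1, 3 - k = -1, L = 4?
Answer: 37541/606336 ≈ 0.061915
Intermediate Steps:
k = 4 (k = 3 - 1*(-1) = 3 + 1 = 4)
q(h, W) = 4 + W (q(h, W) = (W + 4)*1 = (4 + W)*1 = 4 + W)
b(u, p) = 14 (b(u, p) = -3 + (-3 + 5*4) = -3 + (-3 + 20) = -3 + 17 = 14)
1/(b(10, -10) + (q(15, 5)/217 + 365/173)) = 1/(14 + ((4 + 5)/217 + 365/173)) = 1/(14 + (9*(1/217) + 365*(1/173))) = 1/(14 + (9/217 + 365/173)) = 1/(14 + 80762/37541) = 1/(606336/37541) = 37541/606336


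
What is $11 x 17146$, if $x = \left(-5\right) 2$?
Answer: $-1886060$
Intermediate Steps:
$x = -10$
$11 x 17146 = 11 \left(-10\right) 17146 = \left(-110\right) 17146 = -1886060$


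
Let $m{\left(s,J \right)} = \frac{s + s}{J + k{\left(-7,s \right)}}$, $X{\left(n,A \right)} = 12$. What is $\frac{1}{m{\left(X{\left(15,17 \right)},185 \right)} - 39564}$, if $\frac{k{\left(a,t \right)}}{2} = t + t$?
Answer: $- \frac{233}{9218388} \approx -2.5276 \cdot 10^{-5}$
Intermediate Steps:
$k{\left(a,t \right)} = 4 t$ ($k{\left(a,t \right)} = 2 \left(t + t\right) = 2 \cdot 2 t = 4 t$)
$m{\left(s,J \right)} = \frac{2 s}{J + 4 s}$ ($m{\left(s,J \right)} = \frac{s + s}{J + 4 s} = \frac{2 s}{J + 4 s}$)
$\frac{1}{m{\left(X{\left(15,17 \right)},185 \right)} - 39564} = \frac{1}{2 \cdot 12 \frac{1}{185 + 4 \cdot 12} - 39564} = \frac{1}{2 \cdot 12 \frac{1}{185 + 48} - 39564} = \frac{1}{2 \cdot 12 \cdot \frac{1}{233} - 39564} = \frac{1}{\frac{24}{233} - 39564} = \frac{1}{- \frac{9218388}{233}} = - \frac{233}{9218388}$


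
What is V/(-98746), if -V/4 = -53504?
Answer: -107008/49373 ≈ -2.1673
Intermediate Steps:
V = 214016 (V = -4*(-53504) = 214016)
V/(-98746) = 214016/(-98746) = 214016*(-1/98746) = -107008/49373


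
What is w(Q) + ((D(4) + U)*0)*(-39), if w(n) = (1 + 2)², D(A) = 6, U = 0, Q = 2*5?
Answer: 9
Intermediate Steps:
Q = 10
w(n) = 9 (w(n) = 3² = 9)
w(Q) + ((D(4) + U)*0)*(-39) = 9 + ((6 + 0)*0)*(-39) = 9 + (6*0)*(-39) = 9 + 0*(-39) = 9 + 0 = 9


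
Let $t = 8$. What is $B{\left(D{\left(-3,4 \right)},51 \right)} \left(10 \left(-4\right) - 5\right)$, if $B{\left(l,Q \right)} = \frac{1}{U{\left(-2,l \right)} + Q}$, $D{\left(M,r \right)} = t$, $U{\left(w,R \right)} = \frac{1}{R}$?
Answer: $- \frac{360}{409} \approx -0.8802$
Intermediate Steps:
$D{\left(M,r \right)} = 8$
$B{\left(l,Q \right)} = \frac{1}{Q + \frac{1}{l}}$ ($B{\left(l,Q \right)} = \frac{1}{\frac{1}{l} + Q} = \frac{1}{Q + \frac{1}{l}}$)
$B{\left(D{\left(-3,4 \right)},51 \right)} \left(10 \left(-4\right) - 5\right) = \frac{8}{1 + 51 \cdot 8} \left(10 \left(-4\right) - 5\right) = \frac{8}{1 + 408} \left(-40 - 5\right) = \frac{8}{409} \left(-45\right) = - \frac{360}{409}$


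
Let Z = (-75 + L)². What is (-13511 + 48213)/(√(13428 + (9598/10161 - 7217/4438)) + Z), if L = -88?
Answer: 5939575723406412/4547449302053501 - 104106*√61915330677442018/4547449302053501 ≈ 1.3004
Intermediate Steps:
Z = 26569 (Z = (-75 - 88)² = (-163)² = 26569)
(-13511 + 48213)/(√(13428 + (9598/10161 - 7217/4438)) + Z) = (-13511 + 48213)/(√(13428 + (9598/10161 - 7217/4438)) + 26569) = 34702/(√(13428 + (9598*(1/10161) - 7217*1/4438)) + 26569) = 34702/(√(13428 + (9598/10161 - 1031/634)) + 26569) = 34702/(√(13428 - 4390859/6442074) + 26569) = 34702/(√(86499778813/6442074) + 26569) = 34702/(√61915330677442018/2147358 + 26569) = 34702/(26569 + √61915330677442018/2147358)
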